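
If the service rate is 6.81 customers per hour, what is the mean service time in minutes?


Mean service time = 60/mu = 60/6.81 = 8.81 minutes

8.81 minutes


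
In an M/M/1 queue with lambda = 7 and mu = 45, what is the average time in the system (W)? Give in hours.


W = 1/(mu - lambda) = 1/(45 - 7) = 0.0263 hours

0.0263 hours


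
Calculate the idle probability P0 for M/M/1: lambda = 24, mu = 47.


P0 = 1 - rho = 1 - 24/47 = 0.4894

0.4894


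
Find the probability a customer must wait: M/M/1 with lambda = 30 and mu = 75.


P(wait) = rho = lambda/mu = 30/75 = 0.4

0.4


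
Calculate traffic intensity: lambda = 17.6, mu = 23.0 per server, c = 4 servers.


rho = lambda / (c * mu) = 17.6 / (4 * 23.0) = 0.1913

0.1913


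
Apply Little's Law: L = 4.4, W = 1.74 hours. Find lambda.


lambda = L / W = 4.4 / 1.74 = 2.53 per hour

2.53 per hour


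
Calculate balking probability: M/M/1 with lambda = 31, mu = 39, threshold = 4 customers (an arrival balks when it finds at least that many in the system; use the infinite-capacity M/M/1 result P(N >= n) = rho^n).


P(N >= 4) = rho^4 = (31/39)^4 = 0.3992

0.3992


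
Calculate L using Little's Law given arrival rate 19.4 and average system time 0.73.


L = lambda * W = 19.4 * 0.73 = 14.16

14.16


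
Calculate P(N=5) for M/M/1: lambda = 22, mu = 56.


rho = 22/56; P(n) = (1-rho)*rho^n = (1-22/56)*(22/56)^5 = 0.0057

0.0057


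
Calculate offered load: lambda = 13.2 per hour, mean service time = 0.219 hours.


Offered load a = lambda * E[S] = 13.2 * 0.219 = 2.89 Erlangs

2.89 Erlangs


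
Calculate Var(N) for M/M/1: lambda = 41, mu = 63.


rho = 41/63; Var(N) = rho/(1-rho)^2 = 5.34

5.34


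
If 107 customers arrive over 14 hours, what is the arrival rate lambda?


lambda = total arrivals / time = 107 / 14 = 7.64 per hour

7.64 per hour


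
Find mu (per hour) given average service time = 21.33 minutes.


mu = 60 / avg_service_time = 60 / 21.33 = 2.81 per hour

2.81 per hour


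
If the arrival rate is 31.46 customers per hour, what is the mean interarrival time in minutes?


Mean interarrival time = 60/lambda = 60/31.46 = 1.91 minutes

1.91 minutes


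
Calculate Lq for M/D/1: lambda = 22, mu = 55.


M/D/1: Lq = rho^2 / (2*(1-rho)) where rho = 22/55; Lq = 0.13

0.13


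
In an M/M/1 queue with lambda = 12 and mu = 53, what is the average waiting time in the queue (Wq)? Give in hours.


rho = 12/53; Wq = rho/(mu - lambda) = 0.0055 hours

0.0055 hours


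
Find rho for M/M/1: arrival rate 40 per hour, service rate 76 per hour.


rho = lambda/mu = 40/76 = 0.5263

0.5263


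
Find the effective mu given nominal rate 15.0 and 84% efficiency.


Effective rate = mu * efficiency = 15.0 * 0.84 = 12.6 per hour

12.6 per hour


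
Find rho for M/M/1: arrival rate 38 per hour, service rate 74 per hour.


rho = lambda/mu = 38/74 = 0.5135

0.5135


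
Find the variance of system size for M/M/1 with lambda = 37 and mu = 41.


rho = 37/41; Var(N) = rho/(1-rho)^2 = 94.81

94.81


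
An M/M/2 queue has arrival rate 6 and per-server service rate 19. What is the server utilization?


rho = lambda/(c*mu) = 6/(2*19) = 0.1579

0.1579


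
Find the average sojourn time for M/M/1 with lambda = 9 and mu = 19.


W = 1/(mu - lambda) = 1/(19 - 9) = 0.1 hours

0.1 hours


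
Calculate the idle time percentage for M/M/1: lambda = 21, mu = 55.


Idle fraction = (1 - rho) * 100 = (1 - 21/55) * 100 = 61.8%

61.8%


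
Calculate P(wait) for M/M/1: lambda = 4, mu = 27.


P(wait) = rho = lambda/mu = 4/27 = 0.1481

0.1481


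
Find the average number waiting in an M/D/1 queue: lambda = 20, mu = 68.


M/D/1: Lq = rho^2 / (2*(1-rho)) where rho = 20/68; Lq = 0.06

0.06


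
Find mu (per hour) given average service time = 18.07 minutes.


mu = 60 / avg_service_time = 60 / 18.07 = 3.32 per hour

3.32 per hour


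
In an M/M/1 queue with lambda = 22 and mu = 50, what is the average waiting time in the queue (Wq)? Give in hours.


rho = 22/50; Wq = rho/(mu - lambda) = 0.0157 hours

0.0157 hours


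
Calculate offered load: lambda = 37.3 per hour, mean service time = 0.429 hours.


Offered load a = lambda * E[S] = 37.3 * 0.429 = 16.0 Erlangs

16.0 Erlangs


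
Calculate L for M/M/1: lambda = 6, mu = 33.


rho = 6/33; L = rho/(1-rho) = 0.22

0.22


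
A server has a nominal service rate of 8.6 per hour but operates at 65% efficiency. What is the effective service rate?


Effective rate = mu * efficiency = 8.6 * 0.65 = 5.59 per hour

5.59 per hour


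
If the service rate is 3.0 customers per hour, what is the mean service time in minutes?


Mean service time = 60/mu = 60/3.0 = 20.0 minutes

20.0 minutes


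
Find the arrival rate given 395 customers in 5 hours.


lambda = total arrivals / time = 395 / 5 = 79.0 per hour

79.0 per hour


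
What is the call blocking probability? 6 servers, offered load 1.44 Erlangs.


B(N,A) = (A^N/N!) / sum(A^k/k!, k=0..N) with N=6, A=1.44 = 0.0029

0.0029


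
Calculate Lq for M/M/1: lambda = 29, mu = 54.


rho = 29/54; Lq = rho^2/(1-rho) = 0.62

0.62


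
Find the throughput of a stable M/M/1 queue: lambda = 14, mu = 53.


For a stable queue (lambda < mu), throughput = lambda = 14 per hour

14 per hour


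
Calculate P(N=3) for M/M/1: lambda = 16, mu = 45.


rho = 16/45; P(n) = (1-rho)*rho^n = (1-16/45)*(16/45)^3 = 0.029

0.029


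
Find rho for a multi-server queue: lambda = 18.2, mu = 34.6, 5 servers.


rho = lambda / (c * mu) = 18.2 / (5 * 34.6) = 0.1052

0.1052


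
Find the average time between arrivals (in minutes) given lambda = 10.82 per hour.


Mean interarrival time = 60/lambda = 60/10.82 = 5.55 minutes

5.55 minutes


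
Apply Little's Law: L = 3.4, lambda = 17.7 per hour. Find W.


W = L / lambda = 3.4 / 17.7 = 0.1921 hours

0.1921 hours


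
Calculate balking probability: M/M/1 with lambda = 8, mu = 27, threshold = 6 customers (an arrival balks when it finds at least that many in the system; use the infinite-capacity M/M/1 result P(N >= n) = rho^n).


P(N >= 6) = rho^6 = (8/27)^6 = 0.0007

0.0007


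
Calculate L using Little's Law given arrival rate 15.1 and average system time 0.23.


L = lambda * W = 15.1 * 0.23 = 3.47

3.47


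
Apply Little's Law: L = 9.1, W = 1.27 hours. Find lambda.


lambda = L / W = 9.1 / 1.27 = 7.17 per hour

7.17 per hour


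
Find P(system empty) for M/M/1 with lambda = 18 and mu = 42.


P0 = 1 - rho = 1 - 18/42 = 0.5714

0.5714


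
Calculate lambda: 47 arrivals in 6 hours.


lambda = total arrivals / time = 47 / 6 = 7.83 per hour

7.83 per hour


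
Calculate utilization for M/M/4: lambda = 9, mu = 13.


rho = lambda/(c*mu) = 9/(4*13) = 0.1731

0.1731


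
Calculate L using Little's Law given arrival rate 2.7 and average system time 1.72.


L = lambda * W = 2.7 * 1.72 = 4.64

4.64


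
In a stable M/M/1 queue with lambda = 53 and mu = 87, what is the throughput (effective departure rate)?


For a stable queue (lambda < mu), throughput = lambda = 53 per hour

53 per hour


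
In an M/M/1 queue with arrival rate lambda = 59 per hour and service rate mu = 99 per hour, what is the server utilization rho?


rho = lambda/mu = 59/99 = 0.596

0.596


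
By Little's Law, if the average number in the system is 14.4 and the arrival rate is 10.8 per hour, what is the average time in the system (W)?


W = L / lambda = 14.4 / 10.8 = 1.3333 hours

1.3333 hours


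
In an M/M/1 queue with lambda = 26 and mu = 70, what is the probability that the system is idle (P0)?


P0 = 1 - rho = 1 - 26/70 = 0.6286

0.6286


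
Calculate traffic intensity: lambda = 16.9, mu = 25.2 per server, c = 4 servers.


rho = lambda / (c * mu) = 16.9 / (4 * 25.2) = 0.1677

0.1677


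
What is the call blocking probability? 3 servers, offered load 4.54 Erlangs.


B(N,A) = (A^N/N!) / sum(A^k/k!, k=0..N) with N=3, A=4.54 = 0.496

0.496


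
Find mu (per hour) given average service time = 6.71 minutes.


mu = 60 / avg_service_time = 60 / 6.71 = 8.94 per hour

8.94 per hour


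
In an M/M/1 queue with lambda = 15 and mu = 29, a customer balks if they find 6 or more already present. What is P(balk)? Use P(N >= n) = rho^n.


P(N >= 6) = rho^6 = (15/29)^6 = 0.0191

0.0191


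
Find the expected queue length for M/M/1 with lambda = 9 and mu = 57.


rho = 9/57; Lq = rho^2/(1-rho) = 0.03

0.03


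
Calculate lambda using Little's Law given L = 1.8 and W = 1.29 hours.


lambda = L / W = 1.8 / 1.29 = 1.4 per hour

1.4 per hour


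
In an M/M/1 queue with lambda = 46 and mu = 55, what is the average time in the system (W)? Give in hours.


W = 1/(mu - lambda) = 1/(55 - 46) = 0.1111 hours

0.1111 hours


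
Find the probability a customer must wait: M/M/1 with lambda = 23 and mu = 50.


P(wait) = rho = lambda/mu = 23/50 = 0.46

0.46


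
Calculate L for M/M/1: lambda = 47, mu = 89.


rho = 47/89; L = rho/(1-rho) = 1.12

1.12


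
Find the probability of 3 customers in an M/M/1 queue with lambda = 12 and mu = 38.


rho = 12/38; P(n) = (1-rho)*rho^n = (1-12/38)*(12/38)^3 = 0.0215

0.0215


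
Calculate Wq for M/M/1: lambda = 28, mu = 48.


rho = 28/48; Wq = rho/(mu - lambda) = 0.0292 hours

0.0292 hours


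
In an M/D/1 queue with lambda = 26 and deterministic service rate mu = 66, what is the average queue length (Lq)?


M/D/1: Lq = rho^2 / (2*(1-rho)) where rho = 26/66; Lq = 0.13

0.13


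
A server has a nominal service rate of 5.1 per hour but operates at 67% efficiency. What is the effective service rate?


Effective rate = mu * efficiency = 5.1 * 0.67 = 3.42 per hour

3.42 per hour


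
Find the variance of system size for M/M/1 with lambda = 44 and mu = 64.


rho = 44/64; Var(N) = rho/(1-rho)^2 = 7.04

7.04


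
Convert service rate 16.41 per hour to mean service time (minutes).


Mean service time = 60/mu = 60/16.41 = 3.66 minutes

3.66 minutes


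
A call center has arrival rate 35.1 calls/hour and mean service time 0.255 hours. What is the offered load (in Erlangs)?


Offered load a = lambda * E[S] = 35.1 * 0.255 = 8.95 Erlangs

8.95 Erlangs


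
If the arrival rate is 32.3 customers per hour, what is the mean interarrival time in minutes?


Mean interarrival time = 60/lambda = 60/32.3 = 1.86 minutes

1.86 minutes


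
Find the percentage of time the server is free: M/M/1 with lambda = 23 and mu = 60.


Idle fraction = (1 - rho) * 100 = (1 - 23/60) * 100 = 61.7%

61.7%


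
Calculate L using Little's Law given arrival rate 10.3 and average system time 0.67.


L = lambda * W = 10.3 * 0.67 = 6.9

6.9


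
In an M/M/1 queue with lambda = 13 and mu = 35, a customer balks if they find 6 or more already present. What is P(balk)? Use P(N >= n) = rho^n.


P(N >= 6) = rho^6 = (13/35)^6 = 0.0026

0.0026


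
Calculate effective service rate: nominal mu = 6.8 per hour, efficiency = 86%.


Effective rate = mu * efficiency = 6.8 * 0.86 = 5.85 per hour

5.85 per hour


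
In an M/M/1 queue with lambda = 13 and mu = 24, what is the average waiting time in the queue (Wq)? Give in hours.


rho = 13/24; Wq = rho/(mu - lambda) = 0.0492 hours

0.0492 hours


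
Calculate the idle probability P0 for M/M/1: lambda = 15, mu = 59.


P0 = 1 - rho = 1 - 15/59 = 0.7458

0.7458


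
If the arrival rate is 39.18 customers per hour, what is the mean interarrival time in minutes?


Mean interarrival time = 60/lambda = 60/39.18 = 1.53 minutes

1.53 minutes


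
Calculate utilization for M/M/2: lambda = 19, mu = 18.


rho = lambda/(c*mu) = 19/(2*18) = 0.5278

0.5278


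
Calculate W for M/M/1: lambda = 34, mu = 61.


W = 1/(mu - lambda) = 1/(61 - 34) = 0.037 hours

0.037 hours


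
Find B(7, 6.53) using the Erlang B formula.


B(N,A) = (A^N/N!) / sum(A^k/k!, k=0..N) with N=7, A=6.53 = 0.2193

0.2193


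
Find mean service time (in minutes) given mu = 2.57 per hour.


Mean service time = 60/mu = 60/2.57 = 23.35 minutes

23.35 minutes


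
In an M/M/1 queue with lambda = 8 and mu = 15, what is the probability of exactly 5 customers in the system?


rho = 8/15; P(n) = (1-rho)*rho^n = (1-8/15)*(8/15)^5 = 0.0201

0.0201


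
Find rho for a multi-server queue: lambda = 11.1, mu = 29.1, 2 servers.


rho = lambda / (c * mu) = 11.1 / (2 * 29.1) = 0.1907

0.1907


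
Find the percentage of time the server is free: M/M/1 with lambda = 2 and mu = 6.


Idle fraction = (1 - rho) * 100 = (1 - 2/6) * 100 = 66.7%

66.7%


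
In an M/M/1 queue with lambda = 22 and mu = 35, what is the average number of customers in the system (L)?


rho = 22/35; L = rho/(1-rho) = 1.69

1.69


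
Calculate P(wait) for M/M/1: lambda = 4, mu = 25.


P(wait) = rho = lambda/mu = 4/25 = 0.16

0.16


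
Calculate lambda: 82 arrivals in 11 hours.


lambda = total arrivals / time = 82 / 11 = 7.45 per hour

7.45 per hour


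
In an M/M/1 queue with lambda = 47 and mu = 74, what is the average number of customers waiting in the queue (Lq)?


rho = 47/74; Lq = rho^2/(1-rho) = 1.11

1.11


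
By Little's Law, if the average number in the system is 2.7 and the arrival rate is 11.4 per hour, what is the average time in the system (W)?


W = L / lambda = 2.7 / 11.4 = 0.2368 hours

0.2368 hours


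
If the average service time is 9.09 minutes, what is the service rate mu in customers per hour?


mu = 60 / avg_service_time = 60 / 9.09 = 6.6 per hour

6.6 per hour


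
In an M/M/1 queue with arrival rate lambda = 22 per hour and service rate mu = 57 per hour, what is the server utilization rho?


rho = lambda/mu = 22/57 = 0.386

0.386


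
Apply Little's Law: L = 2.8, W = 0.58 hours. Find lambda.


lambda = L / W = 2.8 / 0.58 = 4.83 per hour

4.83 per hour


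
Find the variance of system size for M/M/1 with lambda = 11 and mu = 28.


rho = 11/28; Var(N) = rho/(1-rho)^2 = 1.07

1.07


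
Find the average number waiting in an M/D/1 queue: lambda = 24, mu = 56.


M/D/1: Lq = rho^2 / (2*(1-rho)) where rho = 24/56; Lq = 0.16

0.16


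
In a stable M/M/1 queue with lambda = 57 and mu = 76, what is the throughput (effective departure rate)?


For a stable queue (lambda < mu), throughput = lambda = 57 per hour

57 per hour


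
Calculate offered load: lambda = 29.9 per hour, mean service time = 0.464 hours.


Offered load a = lambda * E[S] = 29.9 * 0.464 = 13.87 Erlangs

13.87 Erlangs


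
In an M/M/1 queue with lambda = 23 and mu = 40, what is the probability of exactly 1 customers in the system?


rho = 23/40; P(n) = (1-rho)*rho^n = (1-23/40)*(23/40)^1 = 0.2444

0.2444


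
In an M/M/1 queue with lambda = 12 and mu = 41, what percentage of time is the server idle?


Idle fraction = (1 - rho) * 100 = (1 - 12/41) * 100 = 70.7%

70.7%


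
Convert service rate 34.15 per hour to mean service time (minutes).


Mean service time = 60/mu = 60/34.15 = 1.76 minutes

1.76 minutes


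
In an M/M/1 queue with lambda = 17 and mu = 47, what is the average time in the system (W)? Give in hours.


W = 1/(mu - lambda) = 1/(47 - 17) = 0.0333 hours

0.0333 hours


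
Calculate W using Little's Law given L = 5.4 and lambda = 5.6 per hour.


W = L / lambda = 5.4 / 5.6 = 0.9643 hours

0.9643 hours


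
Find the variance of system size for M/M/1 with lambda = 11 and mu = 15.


rho = 11/15; Var(N) = rho/(1-rho)^2 = 10.31

10.31


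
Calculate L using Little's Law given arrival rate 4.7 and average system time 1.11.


L = lambda * W = 4.7 * 1.11 = 5.22

5.22


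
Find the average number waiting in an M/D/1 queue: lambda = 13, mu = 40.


M/D/1: Lq = rho^2 / (2*(1-rho)) where rho = 13/40; Lq = 0.08

0.08


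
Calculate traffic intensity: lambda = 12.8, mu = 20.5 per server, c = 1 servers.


rho = lambda / (c * mu) = 12.8 / (1 * 20.5) = 0.6244

0.6244


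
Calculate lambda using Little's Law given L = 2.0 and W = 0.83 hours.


lambda = L / W = 2.0 / 0.83 = 2.41 per hour

2.41 per hour


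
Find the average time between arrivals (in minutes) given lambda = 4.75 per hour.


Mean interarrival time = 60/lambda = 60/4.75 = 12.63 minutes

12.63 minutes


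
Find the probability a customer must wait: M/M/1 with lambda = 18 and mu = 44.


P(wait) = rho = lambda/mu = 18/44 = 0.4091

0.4091


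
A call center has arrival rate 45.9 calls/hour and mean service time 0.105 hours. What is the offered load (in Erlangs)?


Offered load a = lambda * E[S] = 45.9 * 0.105 = 4.82 Erlangs

4.82 Erlangs


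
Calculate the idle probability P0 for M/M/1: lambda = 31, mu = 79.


P0 = 1 - rho = 1 - 31/79 = 0.6076

0.6076


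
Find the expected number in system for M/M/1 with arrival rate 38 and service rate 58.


rho = 38/58; L = rho/(1-rho) = 1.9

1.9


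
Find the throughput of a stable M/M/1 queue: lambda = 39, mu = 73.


For a stable queue (lambda < mu), throughput = lambda = 39 per hour

39 per hour


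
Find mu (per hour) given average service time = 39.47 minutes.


mu = 60 / avg_service_time = 60 / 39.47 = 1.52 per hour

1.52 per hour


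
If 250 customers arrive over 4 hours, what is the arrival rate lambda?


lambda = total arrivals / time = 250 / 4 = 62.5 per hour

62.5 per hour


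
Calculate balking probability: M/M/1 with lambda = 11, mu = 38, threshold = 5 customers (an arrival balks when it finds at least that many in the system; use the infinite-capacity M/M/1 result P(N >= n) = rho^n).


P(N >= 5) = rho^5 = (11/38)^5 = 0.002

0.002


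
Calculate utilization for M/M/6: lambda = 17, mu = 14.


rho = lambda/(c*mu) = 17/(6*14) = 0.2024

0.2024


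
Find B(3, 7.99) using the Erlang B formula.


B(N,A) = (A^N/N!) / sum(A^k/k!, k=0..N) with N=3, A=7.99 = 0.6751

0.6751


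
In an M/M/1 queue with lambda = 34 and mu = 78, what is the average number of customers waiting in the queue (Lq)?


rho = 34/78; Lq = rho^2/(1-rho) = 0.34

0.34


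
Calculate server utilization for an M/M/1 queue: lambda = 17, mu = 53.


rho = lambda/mu = 17/53 = 0.3208

0.3208


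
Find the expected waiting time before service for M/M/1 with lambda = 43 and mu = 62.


rho = 43/62; Wq = rho/(mu - lambda) = 0.0365 hours

0.0365 hours


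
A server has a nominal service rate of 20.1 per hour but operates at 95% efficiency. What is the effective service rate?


Effective rate = mu * efficiency = 20.1 * 0.95 = 19.1 per hour

19.1 per hour


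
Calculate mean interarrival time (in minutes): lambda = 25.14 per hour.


Mean interarrival time = 60/lambda = 60/25.14 = 2.39 minutes

2.39 minutes


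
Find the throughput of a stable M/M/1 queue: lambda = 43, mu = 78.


For a stable queue (lambda < mu), throughput = lambda = 43 per hour

43 per hour


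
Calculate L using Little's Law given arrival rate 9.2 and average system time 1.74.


L = lambda * W = 9.2 * 1.74 = 16.01

16.01


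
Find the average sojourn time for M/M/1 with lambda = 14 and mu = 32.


W = 1/(mu - lambda) = 1/(32 - 14) = 0.0556 hours

0.0556 hours


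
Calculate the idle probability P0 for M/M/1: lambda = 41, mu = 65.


P0 = 1 - rho = 1 - 41/65 = 0.3692

0.3692


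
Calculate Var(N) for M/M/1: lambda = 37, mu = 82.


rho = 37/82; Var(N) = rho/(1-rho)^2 = 1.5

1.5


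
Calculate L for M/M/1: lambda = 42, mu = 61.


rho = 42/61; L = rho/(1-rho) = 2.21

2.21


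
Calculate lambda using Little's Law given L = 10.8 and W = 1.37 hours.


lambda = L / W = 10.8 / 1.37 = 7.88 per hour

7.88 per hour


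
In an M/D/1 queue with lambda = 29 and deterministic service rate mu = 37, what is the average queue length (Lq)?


M/D/1: Lq = rho^2 / (2*(1-rho)) where rho = 29/37; Lq = 1.42

1.42


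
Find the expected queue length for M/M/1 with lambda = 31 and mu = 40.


rho = 31/40; Lq = rho^2/(1-rho) = 2.67

2.67


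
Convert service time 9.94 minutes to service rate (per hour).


mu = 60 / avg_service_time = 60 / 9.94 = 6.04 per hour

6.04 per hour


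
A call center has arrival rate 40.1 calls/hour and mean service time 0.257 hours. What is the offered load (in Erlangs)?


Offered load a = lambda * E[S] = 40.1 * 0.257 = 10.31 Erlangs

10.31 Erlangs


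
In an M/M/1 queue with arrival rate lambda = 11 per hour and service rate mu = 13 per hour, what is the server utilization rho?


rho = lambda/mu = 11/13 = 0.8462

0.8462


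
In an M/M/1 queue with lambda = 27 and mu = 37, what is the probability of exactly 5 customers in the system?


rho = 27/37; P(n) = (1-rho)*rho^n = (1-27/37)*(27/37)^5 = 0.0559

0.0559


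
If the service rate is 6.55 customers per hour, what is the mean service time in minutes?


Mean service time = 60/mu = 60/6.55 = 9.16 minutes

9.16 minutes


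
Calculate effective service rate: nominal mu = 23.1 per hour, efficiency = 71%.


Effective rate = mu * efficiency = 23.1 * 0.71 = 16.4 per hour

16.4 per hour


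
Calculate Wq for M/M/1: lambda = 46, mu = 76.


rho = 46/76; Wq = rho/(mu - lambda) = 0.0202 hours

0.0202 hours


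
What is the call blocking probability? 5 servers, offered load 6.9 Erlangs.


B(N,A) = (A^N/N!) / sum(A^k/k!, k=0..N) with N=5, A=6.9 = 0.4188

0.4188


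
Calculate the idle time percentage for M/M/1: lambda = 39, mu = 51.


Idle fraction = (1 - rho) * 100 = (1 - 39/51) * 100 = 23.5%

23.5%


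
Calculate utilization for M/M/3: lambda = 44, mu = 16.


rho = lambda/(c*mu) = 44/(3*16) = 0.9167

0.9167


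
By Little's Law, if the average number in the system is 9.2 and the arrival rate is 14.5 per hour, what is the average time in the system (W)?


W = L / lambda = 9.2 / 14.5 = 0.6345 hours

0.6345 hours


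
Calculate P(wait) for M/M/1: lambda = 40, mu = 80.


P(wait) = rho = lambda/mu = 40/80 = 0.5

0.5


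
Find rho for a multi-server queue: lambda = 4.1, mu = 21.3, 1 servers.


rho = lambda / (c * mu) = 4.1 / (1 * 21.3) = 0.1925

0.1925


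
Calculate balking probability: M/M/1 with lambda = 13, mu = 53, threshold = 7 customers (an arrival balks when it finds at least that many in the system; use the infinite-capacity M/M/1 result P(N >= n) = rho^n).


P(N >= 7) = rho^7 = (13/53)^7 = 0.0001

0.0001


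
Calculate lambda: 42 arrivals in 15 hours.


lambda = total arrivals / time = 42 / 15 = 2.8 per hour

2.8 per hour


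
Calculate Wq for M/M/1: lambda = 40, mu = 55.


rho = 40/55; Wq = rho/(mu - lambda) = 0.0485 hours

0.0485 hours


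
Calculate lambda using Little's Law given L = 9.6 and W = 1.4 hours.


lambda = L / W = 9.6 / 1.4 = 6.86 per hour

6.86 per hour


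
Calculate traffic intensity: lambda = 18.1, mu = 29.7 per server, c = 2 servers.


rho = lambda / (c * mu) = 18.1 / (2 * 29.7) = 0.3047

0.3047


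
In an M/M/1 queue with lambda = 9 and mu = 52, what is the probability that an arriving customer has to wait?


P(wait) = rho = lambda/mu = 9/52 = 0.1731

0.1731


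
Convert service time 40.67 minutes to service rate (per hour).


mu = 60 / avg_service_time = 60 / 40.67 = 1.48 per hour

1.48 per hour


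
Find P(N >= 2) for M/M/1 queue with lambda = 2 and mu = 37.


P(N >= 2) = rho^2 = (2/37)^2 = 0.0029

0.0029


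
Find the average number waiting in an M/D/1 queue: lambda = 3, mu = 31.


M/D/1: Lq = rho^2 / (2*(1-rho)) where rho = 3/31; Lq = 0.01

0.01


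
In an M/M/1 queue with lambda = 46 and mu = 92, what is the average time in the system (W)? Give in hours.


W = 1/(mu - lambda) = 1/(92 - 46) = 0.0217 hours

0.0217 hours


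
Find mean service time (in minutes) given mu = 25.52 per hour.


Mean service time = 60/mu = 60/25.52 = 2.35 minutes

2.35 minutes


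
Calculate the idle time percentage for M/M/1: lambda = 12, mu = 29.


Idle fraction = (1 - rho) * 100 = (1 - 12/29) * 100 = 58.6%

58.6%


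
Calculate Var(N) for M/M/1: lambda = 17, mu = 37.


rho = 17/37; Var(N) = rho/(1-rho)^2 = 1.57

1.57


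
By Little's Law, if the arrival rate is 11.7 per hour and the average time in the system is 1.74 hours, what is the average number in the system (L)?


L = lambda * W = 11.7 * 1.74 = 20.36

20.36


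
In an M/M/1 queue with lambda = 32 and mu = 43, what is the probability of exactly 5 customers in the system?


rho = 32/43; P(n) = (1-rho)*rho^n = (1-32/43)*(32/43)^5 = 0.0584

0.0584


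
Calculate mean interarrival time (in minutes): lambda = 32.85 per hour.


Mean interarrival time = 60/lambda = 60/32.85 = 1.83 minutes

1.83 minutes


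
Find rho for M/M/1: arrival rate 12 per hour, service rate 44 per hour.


rho = lambda/mu = 12/44 = 0.2727

0.2727


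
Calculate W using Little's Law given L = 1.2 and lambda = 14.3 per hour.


W = L / lambda = 1.2 / 14.3 = 0.0839 hours

0.0839 hours


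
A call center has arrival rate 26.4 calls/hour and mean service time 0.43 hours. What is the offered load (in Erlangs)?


Offered load a = lambda * E[S] = 26.4 * 0.43 = 11.35 Erlangs

11.35 Erlangs


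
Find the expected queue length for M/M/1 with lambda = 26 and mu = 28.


rho = 26/28; Lq = rho^2/(1-rho) = 12.07

12.07


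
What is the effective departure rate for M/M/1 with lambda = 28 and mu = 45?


For a stable queue (lambda < mu), throughput = lambda = 28 per hour

28 per hour


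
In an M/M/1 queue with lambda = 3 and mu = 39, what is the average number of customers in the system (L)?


rho = 3/39; L = rho/(1-rho) = 0.08

0.08


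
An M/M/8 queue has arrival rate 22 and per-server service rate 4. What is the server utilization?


rho = lambda/(c*mu) = 22/(8*4) = 0.6875

0.6875


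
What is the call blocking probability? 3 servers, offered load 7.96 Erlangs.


B(N,A) = (A^N/N!) / sum(A^k/k!, k=0..N) with N=3, A=7.96 = 0.6741

0.6741


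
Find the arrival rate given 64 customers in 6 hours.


lambda = total arrivals / time = 64 / 6 = 10.67 per hour

10.67 per hour


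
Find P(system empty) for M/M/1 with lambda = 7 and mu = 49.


P0 = 1 - rho = 1 - 7/49 = 0.8571

0.8571


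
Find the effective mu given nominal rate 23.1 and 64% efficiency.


Effective rate = mu * efficiency = 23.1 * 0.64 = 14.78 per hour

14.78 per hour


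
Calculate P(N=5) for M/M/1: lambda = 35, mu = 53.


rho = 35/53; P(n) = (1-rho)*rho^n = (1-35/53)*(35/53)^5 = 0.0427

0.0427


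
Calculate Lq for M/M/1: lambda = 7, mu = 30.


rho = 7/30; Lq = rho^2/(1-rho) = 0.07

0.07


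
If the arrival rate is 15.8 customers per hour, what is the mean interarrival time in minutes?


Mean interarrival time = 60/lambda = 60/15.8 = 3.8 minutes

3.8 minutes


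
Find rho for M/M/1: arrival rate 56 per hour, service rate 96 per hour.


rho = lambda/mu = 56/96 = 0.5833

0.5833


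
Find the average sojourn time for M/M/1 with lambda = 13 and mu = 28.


W = 1/(mu - lambda) = 1/(28 - 13) = 0.0667 hours

0.0667 hours


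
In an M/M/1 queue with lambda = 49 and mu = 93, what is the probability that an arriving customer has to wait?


P(wait) = rho = lambda/mu = 49/93 = 0.5269

0.5269


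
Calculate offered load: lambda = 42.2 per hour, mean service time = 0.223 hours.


Offered load a = lambda * E[S] = 42.2 * 0.223 = 9.41 Erlangs

9.41 Erlangs


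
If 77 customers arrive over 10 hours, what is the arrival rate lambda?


lambda = total arrivals / time = 77 / 10 = 7.7 per hour

7.7 per hour


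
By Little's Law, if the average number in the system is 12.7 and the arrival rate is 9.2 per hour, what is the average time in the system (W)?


W = L / lambda = 12.7 / 9.2 = 1.3804 hours

1.3804 hours


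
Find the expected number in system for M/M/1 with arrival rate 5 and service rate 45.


rho = 5/45; L = rho/(1-rho) = 0.13

0.13


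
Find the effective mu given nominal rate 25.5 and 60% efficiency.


Effective rate = mu * efficiency = 25.5 * 0.6 = 15.3 per hour

15.3 per hour


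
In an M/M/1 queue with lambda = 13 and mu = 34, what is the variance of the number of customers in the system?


rho = 13/34; Var(N) = rho/(1-rho)^2 = 1.0

1.0


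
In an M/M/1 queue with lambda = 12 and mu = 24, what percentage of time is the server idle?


Idle fraction = (1 - rho) * 100 = (1 - 12/24) * 100 = 50.0%

50.0%


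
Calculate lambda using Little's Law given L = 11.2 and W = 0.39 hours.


lambda = L / W = 11.2 / 0.39 = 28.72 per hour

28.72 per hour


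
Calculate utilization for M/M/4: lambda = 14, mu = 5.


rho = lambda/(c*mu) = 14/(4*5) = 0.7

0.7


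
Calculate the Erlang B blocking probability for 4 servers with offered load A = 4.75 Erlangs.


B(N,A) = (A^N/N!) / sum(A^k/k!, k=0..N) with N=4, A=4.75 = 0.3781

0.3781


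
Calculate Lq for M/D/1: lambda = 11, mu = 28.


M/D/1: Lq = rho^2 / (2*(1-rho)) where rho = 11/28; Lq = 0.13

0.13


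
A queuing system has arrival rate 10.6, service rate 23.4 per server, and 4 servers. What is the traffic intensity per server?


rho = lambda / (c * mu) = 10.6 / (4 * 23.4) = 0.1132

0.1132


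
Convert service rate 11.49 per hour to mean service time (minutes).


Mean service time = 60/mu = 60/11.49 = 5.22 minutes

5.22 minutes


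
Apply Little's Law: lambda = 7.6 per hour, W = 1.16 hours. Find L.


L = lambda * W = 7.6 * 1.16 = 8.82

8.82


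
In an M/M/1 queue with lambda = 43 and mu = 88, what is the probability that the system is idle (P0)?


P0 = 1 - rho = 1 - 43/88 = 0.5114

0.5114


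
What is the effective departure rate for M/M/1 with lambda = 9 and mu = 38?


For a stable queue (lambda < mu), throughput = lambda = 9 per hour

9 per hour


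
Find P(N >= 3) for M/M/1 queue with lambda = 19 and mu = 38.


P(N >= 3) = rho^3 = (19/38)^3 = 0.125

0.125


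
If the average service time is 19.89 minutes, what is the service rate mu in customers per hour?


mu = 60 / avg_service_time = 60 / 19.89 = 3.02 per hour

3.02 per hour


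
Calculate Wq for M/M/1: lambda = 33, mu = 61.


rho = 33/61; Wq = rho/(mu - lambda) = 0.0193 hours

0.0193 hours


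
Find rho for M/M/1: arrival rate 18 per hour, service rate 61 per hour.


rho = lambda/mu = 18/61 = 0.2951

0.2951


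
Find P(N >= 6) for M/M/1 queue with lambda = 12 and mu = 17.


P(N >= 6) = rho^6 = (12/17)^6 = 0.1237

0.1237


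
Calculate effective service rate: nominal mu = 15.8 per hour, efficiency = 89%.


Effective rate = mu * efficiency = 15.8 * 0.89 = 14.06 per hour

14.06 per hour


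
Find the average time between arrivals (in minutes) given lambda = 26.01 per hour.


Mean interarrival time = 60/lambda = 60/26.01 = 2.31 minutes

2.31 minutes


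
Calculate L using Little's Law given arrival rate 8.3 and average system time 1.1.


L = lambda * W = 8.3 * 1.1 = 9.13

9.13


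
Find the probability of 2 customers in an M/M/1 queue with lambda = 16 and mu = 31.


rho = 16/31; P(n) = (1-rho)*rho^n = (1-16/31)*(16/31)^2 = 0.1289

0.1289


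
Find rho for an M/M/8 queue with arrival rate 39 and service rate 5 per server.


rho = lambda/(c*mu) = 39/(8*5) = 0.975

0.975


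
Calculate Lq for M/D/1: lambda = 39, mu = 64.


M/D/1: Lq = rho^2 / (2*(1-rho)) where rho = 39/64; Lq = 0.48

0.48


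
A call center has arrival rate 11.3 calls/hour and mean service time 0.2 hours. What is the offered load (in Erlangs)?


Offered load a = lambda * E[S] = 11.3 * 0.2 = 2.26 Erlangs

2.26 Erlangs


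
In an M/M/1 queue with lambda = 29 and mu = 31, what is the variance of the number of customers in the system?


rho = 29/31; Var(N) = rho/(1-rho)^2 = 224.75

224.75


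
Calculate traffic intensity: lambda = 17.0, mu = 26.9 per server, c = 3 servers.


rho = lambda / (c * mu) = 17.0 / (3 * 26.9) = 0.2107

0.2107


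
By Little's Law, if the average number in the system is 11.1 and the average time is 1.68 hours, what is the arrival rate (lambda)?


lambda = L / W = 11.1 / 1.68 = 6.61 per hour

6.61 per hour


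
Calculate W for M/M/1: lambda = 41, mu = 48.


W = 1/(mu - lambda) = 1/(48 - 41) = 0.1429 hours

0.1429 hours


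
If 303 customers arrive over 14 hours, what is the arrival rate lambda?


lambda = total arrivals / time = 303 / 14 = 21.64 per hour

21.64 per hour


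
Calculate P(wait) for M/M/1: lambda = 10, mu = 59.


P(wait) = rho = lambda/mu = 10/59 = 0.1695

0.1695


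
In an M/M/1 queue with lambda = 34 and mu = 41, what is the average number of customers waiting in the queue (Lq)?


rho = 34/41; Lq = rho^2/(1-rho) = 4.03

4.03


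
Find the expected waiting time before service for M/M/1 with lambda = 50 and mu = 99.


rho = 50/99; Wq = rho/(mu - lambda) = 0.0103 hours

0.0103 hours


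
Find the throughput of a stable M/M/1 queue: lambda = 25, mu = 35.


For a stable queue (lambda < mu), throughput = lambda = 25 per hour

25 per hour


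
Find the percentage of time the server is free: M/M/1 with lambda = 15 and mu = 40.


Idle fraction = (1 - rho) * 100 = (1 - 15/40) * 100 = 62.5%

62.5%


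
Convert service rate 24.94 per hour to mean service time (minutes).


Mean service time = 60/mu = 60/24.94 = 2.41 minutes

2.41 minutes


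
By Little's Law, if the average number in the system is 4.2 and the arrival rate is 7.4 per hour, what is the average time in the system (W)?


W = L / lambda = 4.2 / 7.4 = 0.5676 hours

0.5676 hours


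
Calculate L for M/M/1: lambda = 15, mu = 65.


rho = 15/65; L = rho/(1-rho) = 0.3

0.3


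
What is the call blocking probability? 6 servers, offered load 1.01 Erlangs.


B(N,A) = (A^N/N!) / sum(A^k/k!, k=0..N) with N=6, A=1.01 = 0.0005

0.0005


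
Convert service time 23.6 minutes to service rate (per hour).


mu = 60 / avg_service_time = 60 / 23.6 = 2.54 per hour

2.54 per hour


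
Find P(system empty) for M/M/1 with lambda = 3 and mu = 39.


P0 = 1 - rho = 1 - 3/39 = 0.9231

0.9231


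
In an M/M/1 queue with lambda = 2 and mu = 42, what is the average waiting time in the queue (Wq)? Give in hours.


rho = 2/42; Wq = rho/(mu - lambda) = 0.0012 hours

0.0012 hours


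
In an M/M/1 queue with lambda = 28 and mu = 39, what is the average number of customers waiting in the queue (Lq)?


rho = 28/39; Lq = rho^2/(1-rho) = 1.83

1.83


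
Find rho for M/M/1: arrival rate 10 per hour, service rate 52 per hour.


rho = lambda/mu = 10/52 = 0.1923

0.1923


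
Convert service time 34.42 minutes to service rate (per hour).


mu = 60 / avg_service_time = 60 / 34.42 = 1.74 per hour

1.74 per hour


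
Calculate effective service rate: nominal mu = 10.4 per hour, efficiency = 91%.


Effective rate = mu * efficiency = 10.4 * 0.91 = 9.46 per hour

9.46 per hour


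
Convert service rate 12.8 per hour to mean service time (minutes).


Mean service time = 60/mu = 60/12.8 = 4.69 minutes

4.69 minutes


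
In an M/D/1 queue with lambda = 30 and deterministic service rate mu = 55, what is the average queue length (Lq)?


M/D/1: Lq = rho^2 / (2*(1-rho)) where rho = 30/55; Lq = 0.33

0.33


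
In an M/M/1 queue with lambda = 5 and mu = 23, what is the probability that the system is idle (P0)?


P0 = 1 - rho = 1 - 5/23 = 0.7826

0.7826


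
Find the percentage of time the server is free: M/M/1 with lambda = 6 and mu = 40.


Idle fraction = (1 - rho) * 100 = (1 - 6/40) * 100 = 85.0%

85.0%


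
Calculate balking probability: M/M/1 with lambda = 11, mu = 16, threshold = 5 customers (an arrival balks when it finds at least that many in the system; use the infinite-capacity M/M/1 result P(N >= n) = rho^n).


P(N >= 5) = rho^5 = (11/16)^5 = 0.1536

0.1536


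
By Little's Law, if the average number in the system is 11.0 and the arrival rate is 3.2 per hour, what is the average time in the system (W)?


W = L / lambda = 11.0 / 3.2 = 3.4375 hours

3.4375 hours


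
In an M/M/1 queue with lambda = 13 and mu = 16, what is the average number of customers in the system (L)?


rho = 13/16; L = rho/(1-rho) = 4.33

4.33


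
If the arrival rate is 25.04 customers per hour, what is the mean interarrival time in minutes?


Mean interarrival time = 60/lambda = 60/25.04 = 2.4 minutes

2.4 minutes


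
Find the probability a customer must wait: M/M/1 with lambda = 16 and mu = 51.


P(wait) = rho = lambda/mu = 16/51 = 0.3137

0.3137


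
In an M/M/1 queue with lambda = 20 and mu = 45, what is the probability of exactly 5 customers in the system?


rho = 20/45; P(n) = (1-rho)*rho^n = (1-20/45)*(20/45)^5 = 0.0096

0.0096


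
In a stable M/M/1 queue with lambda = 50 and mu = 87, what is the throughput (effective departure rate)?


For a stable queue (lambda < mu), throughput = lambda = 50 per hour

50 per hour


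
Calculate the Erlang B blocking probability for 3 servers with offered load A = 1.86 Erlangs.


B(N,A) = (A^N/N!) / sum(A^k/k!, k=0..N) with N=3, A=1.86 = 0.1894

0.1894


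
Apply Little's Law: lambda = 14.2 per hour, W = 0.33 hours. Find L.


L = lambda * W = 14.2 * 0.33 = 4.69

4.69


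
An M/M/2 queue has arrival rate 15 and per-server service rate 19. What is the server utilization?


rho = lambda/(c*mu) = 15/(2*19) = 0.3947

0.3947


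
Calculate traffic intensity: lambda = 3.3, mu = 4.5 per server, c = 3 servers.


rho = lambda / (c * mu) = 3.3 / (3 * 4.5) = 0.2444

0.2444


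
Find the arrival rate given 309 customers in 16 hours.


lambda = total arrivals / time = 309 / 16 = 19.31 per hour

19.31 per hour


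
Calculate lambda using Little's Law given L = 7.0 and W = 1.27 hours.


lambda = L / W = 7.0 / 1.27 = 5.51 per hour

5.51 per hour


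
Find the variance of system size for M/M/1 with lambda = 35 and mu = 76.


rho = 35/76; Var(N) = rho/(1-rho)^2 = 1.58

1.58


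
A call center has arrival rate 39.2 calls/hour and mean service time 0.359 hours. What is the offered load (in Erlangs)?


Offered load a = lambda * E[S] = 39.2 * 0.359 = 14.07 Erlangs

14.07 Erlangs


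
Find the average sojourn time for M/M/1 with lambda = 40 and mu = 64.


W = 1/(mu - lambda) = 1/(64 - 40) = 0.0417 hours

0.0417 hours


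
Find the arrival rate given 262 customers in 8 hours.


lambda = total arrivals / time = 262 / 8 = 32.75 per hour

32.75 per hour


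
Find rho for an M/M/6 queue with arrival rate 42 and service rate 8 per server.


rho = lambda/(c*mu) = 42/(6*8) = 0.875

0.875


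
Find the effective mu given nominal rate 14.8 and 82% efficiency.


Effective rate = mu * efficiency = 14.8 * 0.82 = 12.14 per hour

12.14 per hour


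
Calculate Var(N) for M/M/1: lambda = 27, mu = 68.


rho = 27/68; Var(N) = rho/(1-rho)^2 = 1.09

1.09


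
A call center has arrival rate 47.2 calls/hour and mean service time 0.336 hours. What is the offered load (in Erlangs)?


Offered load a = lambda * E[S] = 47.2 * 0.336 = 15.86 Erlangs

15.86 Erlangs


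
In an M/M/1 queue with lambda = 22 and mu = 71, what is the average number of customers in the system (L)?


rho = 22/71; L = rho/(1-rho) = 0.45

0.45


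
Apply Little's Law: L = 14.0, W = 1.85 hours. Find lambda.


lambda = L / W = 14.0 / 1.85 = 7.57 per hour

7.57 per hour
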